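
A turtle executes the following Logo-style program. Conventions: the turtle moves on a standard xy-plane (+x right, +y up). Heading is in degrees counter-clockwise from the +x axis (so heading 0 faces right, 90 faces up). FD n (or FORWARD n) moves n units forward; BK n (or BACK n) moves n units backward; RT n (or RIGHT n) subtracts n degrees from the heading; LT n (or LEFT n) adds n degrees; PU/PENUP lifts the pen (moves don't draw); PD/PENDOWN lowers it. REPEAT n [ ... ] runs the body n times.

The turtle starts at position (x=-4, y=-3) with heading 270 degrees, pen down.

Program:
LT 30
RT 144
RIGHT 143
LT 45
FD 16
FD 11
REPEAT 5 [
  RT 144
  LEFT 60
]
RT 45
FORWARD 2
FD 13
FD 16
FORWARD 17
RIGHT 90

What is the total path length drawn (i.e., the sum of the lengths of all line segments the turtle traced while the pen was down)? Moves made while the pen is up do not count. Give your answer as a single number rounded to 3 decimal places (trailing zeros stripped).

Answer: 75

Derivation:
Executing turtle program step by step:
Start: pos=(-4,-3), heading=270, pen down
LT 30: heading 270 -> 300
RT 144: heading 300 -> 156
RT 143: heading 156 -> 13
LT 45: heading 13 -> 58
FD 16: (-4,-3) -> (4.479,10.569) [heading=58, draw]
FD 11: (4.479,10.569) -> (10.308,19.897) [heading=58, draw]
REPEAT 5 [
  -- iteration 1/5 --
  RT 144: heading 58 -> 274
  LT 60: heading 274 -> 334
  -- iteration 2/5 --
  RT 144: heading 334 -> 190
  LT 60: heading 190 -> 250
  -- iteration 3/5 --
  RT 144: heading 250 -> 106
  LT 60: heading 106 -> 166
  -- iteration 4/5 --
  RT 144: heading 166 -> 22
  LT 60: heading 22 -> 82
  -- iteration 5/5 --
  RT 144: heading 82 -> 298
  LT 60: heading 298 -> 358
]
RT 45: heading 358 -> 313
FD 2: (10.308,19.897) -> (11.672,18.435) [heading=313, draw]
FD 13: (11.672,18.435) -> (20.538,8.927) [heading=313, draw]
FD 16: (20.538,8.927) -> (31.45,-2.775) [heading=313, draw]
FD 17: (31.45,-2.775) -> (43.044,-15.208) [heading=313, draw]
RT 90: heading 313 -> 223
Final: pos=(43.044,-15.208), heading=223, 6 segment(s) drawn

Segment lengths:
  seg 1: (-4,-3) -> (4.479,10.569), length = 16
  seg 2: (4.479,10.569) -> (10.308,19.897), length = 11
  seg 3: (10.308,19.897) -> (11.672,18.435), length = 2
  seg 4: (11.672,18.435) -> (20.538,8.927), length = 13
  seg 5: (20.538,8.927) -> (31.45,-2.775), length = 16
  seg 6: (31.45,-2.775) -> (43.044,-15.208), length = 17
Total = 75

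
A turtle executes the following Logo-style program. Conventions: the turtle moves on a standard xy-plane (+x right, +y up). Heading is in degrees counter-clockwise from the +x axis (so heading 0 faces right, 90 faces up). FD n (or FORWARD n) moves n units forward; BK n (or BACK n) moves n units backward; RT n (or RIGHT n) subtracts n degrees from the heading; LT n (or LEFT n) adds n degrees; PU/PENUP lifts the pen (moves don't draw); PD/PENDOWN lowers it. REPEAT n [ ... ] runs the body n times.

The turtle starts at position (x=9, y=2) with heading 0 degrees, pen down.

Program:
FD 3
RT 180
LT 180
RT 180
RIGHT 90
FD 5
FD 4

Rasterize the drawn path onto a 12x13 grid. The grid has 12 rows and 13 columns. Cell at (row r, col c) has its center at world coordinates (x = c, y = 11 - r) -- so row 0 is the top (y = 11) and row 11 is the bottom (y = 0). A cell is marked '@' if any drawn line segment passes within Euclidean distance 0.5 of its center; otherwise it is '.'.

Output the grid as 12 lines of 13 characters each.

Answer: ............@
............@
............@
............@
............@
............@
............@
............@
............@
.........@@@@
.............
.............

Derivation:
Segment 0: (9,2) -> (12,2)
Segment 1: (12,2) -> (12,7)
Segment 2: (12,7) -> (12,11)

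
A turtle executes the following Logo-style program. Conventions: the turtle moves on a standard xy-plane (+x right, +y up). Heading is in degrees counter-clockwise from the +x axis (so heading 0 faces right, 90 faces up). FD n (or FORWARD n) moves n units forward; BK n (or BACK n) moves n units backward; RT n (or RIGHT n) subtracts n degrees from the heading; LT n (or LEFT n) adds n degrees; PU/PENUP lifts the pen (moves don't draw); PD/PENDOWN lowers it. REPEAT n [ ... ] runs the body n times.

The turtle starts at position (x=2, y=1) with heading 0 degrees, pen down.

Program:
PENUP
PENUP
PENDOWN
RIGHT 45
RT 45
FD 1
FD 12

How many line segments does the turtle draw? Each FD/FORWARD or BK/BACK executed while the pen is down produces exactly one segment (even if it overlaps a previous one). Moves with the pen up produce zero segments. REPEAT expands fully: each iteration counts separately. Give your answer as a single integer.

Executing turtle program step by step:
Start: pos=(2,1), heading=0, pen down
PU: pen up
PU: pen up
PD: pen down
RT 45: heading 0 -> 315
RT 45: heading 315 -> 270
FD 1: (2,1) -> (2,0) [heading=270, draw]
FD 12: (2,0) -> (2,-12) [heading=270, draw]
Final: pos=(2,-12), heading=270, 2 segment(s) drawn
Segments drawn: 2

Answer: 2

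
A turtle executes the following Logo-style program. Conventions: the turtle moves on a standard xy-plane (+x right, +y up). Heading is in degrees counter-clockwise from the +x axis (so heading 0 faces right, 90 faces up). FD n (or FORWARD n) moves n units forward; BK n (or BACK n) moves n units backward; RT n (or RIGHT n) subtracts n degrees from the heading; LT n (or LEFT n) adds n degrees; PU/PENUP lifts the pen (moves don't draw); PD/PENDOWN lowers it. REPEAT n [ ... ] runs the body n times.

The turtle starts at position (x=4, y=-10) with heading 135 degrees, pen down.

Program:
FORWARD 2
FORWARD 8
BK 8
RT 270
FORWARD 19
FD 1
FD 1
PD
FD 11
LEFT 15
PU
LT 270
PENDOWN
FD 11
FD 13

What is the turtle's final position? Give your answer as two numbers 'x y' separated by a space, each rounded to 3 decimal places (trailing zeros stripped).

Executing turtle program step by step:
Start: pos=(4,-10), heading=135, pen down
FD 2: (4,-10) -> (2.586,-8.586) [heading=135, draw]
FD 8: (2.586,-8.586) -> (-3.071,-2.929) [heading=135, draw]
BK 8: (-3.071,-2.929) -> (2.586,-8.586) [heading=135, draw]
RT 270: heading 135 -> 225
FD 19: (2.586,-8.586) -> (-10.849,-22.021) [heading=225, draw]
FD 1: (-10.849,-22.021) -> (-11.556,-22.728) [heading=225, draw]
FD 1: (-11.556,-22.728) -> (-12.263,-23.435) [heading=225, draw]
PD: pen down
FD 11: (-12.263,-23.435) -> (-20.042,-31.213) [heading=225, draw]
LT 15: heading 225 -> 240
PU: pen up
LT 270: heading 240 -> 150
PD: pen down
FD 11: (-20.042,-31.213) -> (-29.568,-25.713) [heading=150, draw]
FD 13: (-29.568,-25.713) -> (-40.826,-19.213) [heading=150, draw]
Final: pos=(-40.826,-19.213), heading=150, 9 segment(s) drawn

Answer: -40.826 -19.213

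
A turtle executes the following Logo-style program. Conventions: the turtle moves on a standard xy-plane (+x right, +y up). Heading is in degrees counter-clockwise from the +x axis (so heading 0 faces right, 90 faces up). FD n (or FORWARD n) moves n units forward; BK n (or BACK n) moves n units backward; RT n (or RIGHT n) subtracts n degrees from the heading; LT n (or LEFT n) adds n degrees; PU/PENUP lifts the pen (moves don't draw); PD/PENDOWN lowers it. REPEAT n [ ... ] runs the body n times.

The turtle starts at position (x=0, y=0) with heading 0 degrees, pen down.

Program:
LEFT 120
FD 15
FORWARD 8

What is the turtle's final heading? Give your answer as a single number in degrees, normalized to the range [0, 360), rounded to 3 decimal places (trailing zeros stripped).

Answer: 120

Derivation:
Executing turtle program step by step:
Start: pos=(0,0), heading=0, pen down
LT 120: heading 0 -> 120
FD 15: (0,0) -> (-7.5,12.99) [heading=120, draw]
FD 8: (-7.5,12.99) -> (-11.5,19.919) [heading=120, draw]
Final: pos=(-11.5,19.919), heading=120, 2 segment(s) drawn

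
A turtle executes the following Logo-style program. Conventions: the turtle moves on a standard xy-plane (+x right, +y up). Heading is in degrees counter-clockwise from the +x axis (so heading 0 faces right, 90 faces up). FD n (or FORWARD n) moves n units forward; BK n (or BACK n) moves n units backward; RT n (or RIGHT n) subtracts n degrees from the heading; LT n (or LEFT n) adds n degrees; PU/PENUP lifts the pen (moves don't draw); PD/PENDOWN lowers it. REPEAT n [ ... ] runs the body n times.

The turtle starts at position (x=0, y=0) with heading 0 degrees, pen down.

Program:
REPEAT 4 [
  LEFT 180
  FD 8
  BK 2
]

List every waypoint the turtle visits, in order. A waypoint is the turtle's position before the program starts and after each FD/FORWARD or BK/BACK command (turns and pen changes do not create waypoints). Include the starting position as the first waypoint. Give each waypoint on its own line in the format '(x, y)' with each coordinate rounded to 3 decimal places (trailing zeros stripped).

Answer: (0, 0)
(-8, 0)
(-6, 0)
(2, 0)
(0, 0)
(-8, 0)
(-6, 0)
(2, 0)
(0, 0)

Derivation:
Executing turtle program step by step:
Start: pos=(0,0), heading=0, pen down
REPEAT 4 [
  -- iteration 1/4 --
  LT 180: heading 0 -> 180
  FD 8: (0,0) -> (-8,0) [heading=180, draw]
  BK 2: (-8,0) -> (-6,0) [heading=180, draw]
  -- iteration 2/4 --
  LT 180: heading 180 -> 0
  FD 8: (-6,0) -> (2,0) [heading=0, draw]
  BK 2: (2,0) -> (0,0) [heading=0, draw]
  -- iteration 3/4 --
  LT 180: heading 0 -> 180
  FD 8: (0,0) -> (-8,0) [heading=180, draw]
  BK 2: (-8,0) -> (-6,0) [heading=180, draw]
  -- iteration 4/4 --
  LT 180: heading 180 -> 0
  FD 8: (-6,0) -> (2,0) [heading=0, draw]
  BK 2: (2,0) -> (0,0) [heading=0, draw]
]
Final: pos=(0,0), heading=0, 8 segment(s) drawn
Waypoints (9 total):
(0, 0)
(-8, 0)
(-6, 0)
(2, 0)
(0, 0)
(-8, 0)
(-6, 0)
(2, 0)
(0, 0)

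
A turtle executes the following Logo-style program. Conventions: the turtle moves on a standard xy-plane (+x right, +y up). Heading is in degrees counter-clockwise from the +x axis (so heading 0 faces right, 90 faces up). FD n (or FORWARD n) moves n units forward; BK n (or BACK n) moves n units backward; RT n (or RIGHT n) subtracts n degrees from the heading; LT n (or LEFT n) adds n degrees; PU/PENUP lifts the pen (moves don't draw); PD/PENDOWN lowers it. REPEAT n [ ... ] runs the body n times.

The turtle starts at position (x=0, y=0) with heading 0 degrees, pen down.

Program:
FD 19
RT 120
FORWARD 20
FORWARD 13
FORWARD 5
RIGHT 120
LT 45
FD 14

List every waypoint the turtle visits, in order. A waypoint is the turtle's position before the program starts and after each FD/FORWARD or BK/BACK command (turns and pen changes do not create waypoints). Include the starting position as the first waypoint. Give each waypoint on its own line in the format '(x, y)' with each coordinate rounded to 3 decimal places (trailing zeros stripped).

Executing turtle program step by step:
Start: pos=(0,0), heading=0, pen down
FD 19: (0,0) -> (19,0) [heading=0, draw]
RT 120: heading 0 -> 240
FD 20: (19,0) -> (9,-17.321) [heading=240, draw]
FD 13: (9,-17.321) -> (2.5,-28.579) [heading=240, draw]
FD 5: (2.5,-28.579) -> (0,-32.909) [heading=240, draw]
RT 120: heading 240 -> 120
LT 45: heading 120 -> 165
FD 14: (0,-32.909) -> (-13.523,-29.285) [heading=165, draw]
Final: pos=(-13.523,-29.285), heading=165, 5 segment(s) drawn
Waypoints (6 total):
(0, 0)
(19, 0)
(9, -17.321)
(2.5, -28.579)
(0, -32.909)
(-13.523, -29.285)

Answer: (0, 0)
(19, 0)
(9, -17.321)
(2.5, -28.579)
(0, -32.909)
(-13.523, -29.285)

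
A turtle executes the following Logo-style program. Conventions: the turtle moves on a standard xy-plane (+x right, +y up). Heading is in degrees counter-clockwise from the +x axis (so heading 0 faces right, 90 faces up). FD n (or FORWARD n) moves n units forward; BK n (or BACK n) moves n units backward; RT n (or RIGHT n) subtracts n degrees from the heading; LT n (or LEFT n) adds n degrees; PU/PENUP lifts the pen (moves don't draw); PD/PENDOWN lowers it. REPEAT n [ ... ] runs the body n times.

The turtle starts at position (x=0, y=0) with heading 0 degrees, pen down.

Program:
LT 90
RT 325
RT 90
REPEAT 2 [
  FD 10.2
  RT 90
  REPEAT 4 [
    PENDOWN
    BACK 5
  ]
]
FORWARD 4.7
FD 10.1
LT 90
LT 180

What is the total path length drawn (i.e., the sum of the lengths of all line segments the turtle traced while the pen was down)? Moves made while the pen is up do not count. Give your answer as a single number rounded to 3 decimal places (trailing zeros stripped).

Executing turtle program step by step:
Start: pos=(0,0), heading=0, pen down
LT 90: heading 0 -> 90
RT 325: heading 90 -> 125
RT 90: heading 125 -> 35
REPEAT 2 [
  -- iteration 1/2 --
  FD 10.2: (0,0) -> (8.355,5.85) [heading=35, draw]
  RT 90: heading 35 -> 305
  REPEAT 4 [
    -- iteration 1/4 --
    PD: pen down
    BK 5: (8.355,5.85) -> (5.487,9.946) [heading=305, draw]
    -- iteration 2/4 --
    PD: pen down
    BK 5: (5.487,9.946) -> (2.62,14.042) [heading=305, draw]
    -- iteration 3/4 --
    PD: pen down
    BK 5: (2.62,14.042) -> (-0.248,18.138) [heading=305, draw]
    -- iteration 4/4 --
    PD: pen down
    BK 5: (-0.248,18.138) -> (-3.116,22.234) [heading=305, draw]
  ]
  -- iteration 2/2 --
  FD 10.2: (-3.116,22.234) -> (2.734,13.878) [heading=305, draw]
  RT 90: heading 305 -> 215
  REPEAT 4 [
    -- iteration 1/4 --
    PD: pen down
    BK 5: (2.734,13.878) -> (6.83,16.746) [heading=215, draw]
    -- iteration 2/4 --
    PD: pen down
    BK 5: (6.83,16.746) -> (10.926,19.614) [heading=215, draw]
    -- iteration 3/4 --
    PD: pen down
    BK 5: (10.926,19.614) -> (15.022,22.482) [heading=215, draw]
    -- iteration 4/4 --
    PD: pen down
    BK 5: (15.022,22.482) -> (19.117,25.35) [heading=215, draw]
  ]
]
FD 4.7: (19.117,25.35) -> (15.267,22.654) [heading=215, draw]
FD 10.1: (15.267,22.654) -> (6.994,16.861) [heading=215, draw]
LT 90: heading 215 -> 305
LT 180: heading 305 -> 125
Final: pos=(6.994,16.861), heading=125, 12 segment(s) drawn

Segment lengths:
  seg 1: (0,0) -> (8.355,5.85), length = 10.2
  seg 2: (8.355,5.85) -> (5.487,9.946), length = 5
  seg 3: (5.487,9.946) -> (2.62,14.042), length = 5
  seg 4: (2.62,14.042) -> (-0.248,18.138), length = 5
  seg 5: (-0.248,18.138) -> (-3.116,22.234), length = 5
  seg 6: (-3.116,22.234) -> (2.734,13.878), length = 10.2
  seg 7: (2.734,13.878) -> (6.83,16.746), length = 5
  seg 8: (6.83,16.746) -> (10.926,19.614), length = 5
  seg 9: (10.926,19.614) -> (15.022,22.482), length = 5
  seg 10: (15.022,22.482) -> (19.117,25.35), length = 5
  seg 11: (19.117,25.35) -> (15.267,22.654), length = 4.7
  seg 12: (15.267,22.654) -> (6.994,16.861), length = 10.1
Total = 75.2

Answer: 75.2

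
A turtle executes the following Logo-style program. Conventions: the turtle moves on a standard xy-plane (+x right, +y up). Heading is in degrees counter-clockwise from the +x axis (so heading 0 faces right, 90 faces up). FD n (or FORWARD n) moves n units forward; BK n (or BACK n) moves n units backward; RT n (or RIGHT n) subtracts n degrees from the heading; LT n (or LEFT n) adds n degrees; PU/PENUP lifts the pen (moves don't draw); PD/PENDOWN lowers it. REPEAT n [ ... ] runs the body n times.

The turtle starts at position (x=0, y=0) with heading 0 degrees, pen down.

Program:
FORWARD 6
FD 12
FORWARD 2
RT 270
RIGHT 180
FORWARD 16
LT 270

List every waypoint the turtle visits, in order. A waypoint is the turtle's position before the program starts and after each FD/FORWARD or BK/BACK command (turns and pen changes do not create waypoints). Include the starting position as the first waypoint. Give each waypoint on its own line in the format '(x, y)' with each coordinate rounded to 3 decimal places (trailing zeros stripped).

Executing turtle program step by step:
Start: pos=(0,0), heading=0, pen down
FD 6: (0,0) -> (6,0) [heading=0, draw]
FD 12: (6,0) -> (18,0) [heading=0, draw]
FD 2: (18,0) -> (20,0) [heading=0, draw]
RT 270: heading 0 -> 90
RT 180: heading 90 -> 270
FD 16: (20,0) -> (20,-16) [heading=270, draw]
LT 270: heading 270 -> 180
Final: pos=(20,-16), heading=180, 4 segment(s) drawn
Waypoints (5 total):
(0, 0)
(6, 0)
(18, 0)
(20, 0)
(20, -16)

Answer: (0, 0)
(6, 0)
(18, 0)
(20, 0)
(20, -16)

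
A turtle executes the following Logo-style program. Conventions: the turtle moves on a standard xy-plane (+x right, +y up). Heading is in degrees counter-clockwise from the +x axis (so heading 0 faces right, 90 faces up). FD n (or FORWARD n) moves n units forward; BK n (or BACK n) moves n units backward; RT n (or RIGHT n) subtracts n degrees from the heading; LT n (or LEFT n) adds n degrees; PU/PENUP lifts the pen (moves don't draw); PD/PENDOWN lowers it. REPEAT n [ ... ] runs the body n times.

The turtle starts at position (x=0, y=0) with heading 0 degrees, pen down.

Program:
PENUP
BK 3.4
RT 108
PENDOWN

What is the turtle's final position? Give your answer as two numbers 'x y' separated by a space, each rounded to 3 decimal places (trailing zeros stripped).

Executing turtle program step by step:
Start: pos=(0,0), heading=0, pen down
PU: pen up
BK 3.4: (0,0) -> (-3.4,0) [heading=0, move]
RT 108: heading 0 -> 252
PD: pen down
Final: pos=(-3.4,0), heading=252, 0 segment(s) drawn

Answer: -3.4 0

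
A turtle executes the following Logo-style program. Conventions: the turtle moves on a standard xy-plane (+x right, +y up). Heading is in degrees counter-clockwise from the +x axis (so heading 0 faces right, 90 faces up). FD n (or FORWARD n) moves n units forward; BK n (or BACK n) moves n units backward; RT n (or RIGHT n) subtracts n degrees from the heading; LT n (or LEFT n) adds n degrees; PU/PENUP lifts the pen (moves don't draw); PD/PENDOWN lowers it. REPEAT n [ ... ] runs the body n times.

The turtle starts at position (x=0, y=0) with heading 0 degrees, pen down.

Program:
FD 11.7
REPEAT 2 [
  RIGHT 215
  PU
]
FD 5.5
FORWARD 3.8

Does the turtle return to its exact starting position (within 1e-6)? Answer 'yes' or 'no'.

Executing turtle program step by step:
Start: pos=(0,0), heading=0, pen down
FD 11.7: (0,0) -> (11.7,0) [heading=0, draw]
REPEAT 2 [
  -- iteration 1/2 --
  RT 215: heading 0 -> 145
  PU: pen up
  -- iteration 2/2 --
  RT 215: heading 145 -> 290
  PU: pen up
]
FD 5.5: (11.7,0) -> (13.581,-5.168) [heading=290, move]
FD 3.8: (13.581,-5.168) -> (14.881,-8.739) [heading=290, move]
Final: pos=(14.881,-8.739), heading=290, 1 segment(s) drawn

Start position: (0, 0)
Final position: (14.881, -8.739)
Distance = 17.257; >= 1e-6 -> NOT closed

Answer: no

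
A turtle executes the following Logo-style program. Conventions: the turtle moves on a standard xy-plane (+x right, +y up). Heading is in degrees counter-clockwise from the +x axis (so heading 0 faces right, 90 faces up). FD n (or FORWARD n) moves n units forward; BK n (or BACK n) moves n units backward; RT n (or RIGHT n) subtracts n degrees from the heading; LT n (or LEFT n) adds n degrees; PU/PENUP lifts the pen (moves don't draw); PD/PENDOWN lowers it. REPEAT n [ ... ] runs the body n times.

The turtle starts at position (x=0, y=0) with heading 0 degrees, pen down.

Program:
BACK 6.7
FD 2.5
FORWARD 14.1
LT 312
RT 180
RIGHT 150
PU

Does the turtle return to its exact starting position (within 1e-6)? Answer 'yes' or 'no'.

Executing turtle program step by step:
Start: pos=(0,0), heading=0, pen down
BK 6.7: (0,0) -> (-6.7,0) [heading=0, draw]
FD 2.5: (-6.7,0) -> (-4.2,0) [heading=0, draw]
FD 14.1: (-4.2,0) -> (9.9,0) [heading=0, draw]
LT 312: heading 0 -> 312
RT 180: heading 312 -> 132
RT 150: heading 132 -> 342
PU: pen up
Final: pos=(9.9,0), heading=342, 3 segment(s) drawn

Start position: (0, 0)
Final position: (9.9, 0)
Distance = 9.9; >= 1e-6 -> NOT closed

Answer: no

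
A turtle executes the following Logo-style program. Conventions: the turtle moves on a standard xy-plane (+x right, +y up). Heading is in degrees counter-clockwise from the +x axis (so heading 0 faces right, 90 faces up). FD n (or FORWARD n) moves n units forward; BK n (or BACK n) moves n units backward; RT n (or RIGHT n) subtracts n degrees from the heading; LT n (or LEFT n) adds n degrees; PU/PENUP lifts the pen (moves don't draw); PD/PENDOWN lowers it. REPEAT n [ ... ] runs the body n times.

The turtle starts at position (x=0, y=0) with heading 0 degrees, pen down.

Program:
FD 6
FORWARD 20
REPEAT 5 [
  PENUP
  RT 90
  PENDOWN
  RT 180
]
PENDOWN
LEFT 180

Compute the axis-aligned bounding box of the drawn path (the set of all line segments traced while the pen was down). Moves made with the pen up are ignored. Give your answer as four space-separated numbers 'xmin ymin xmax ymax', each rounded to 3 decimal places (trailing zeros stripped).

Answer: 0 0 26 0

Derivation:
Executing turtle program step by step:
Start: pos=(0,0), heading=0, pen down
FD 6: (0,0) -> (6,0) [heading=0, draw]
FD 20: (6,0) -> (26,0) [heading=0, draw]
REPEAT 5 [
  -- iteration 1/5 --
  PU: pen up
  RT 90: heading 0 -> 270
  PD: pen down
  RT 180: heading 270 -> 90
  -- iteration 2/5 --
  PU: pen up
  RT 90: heading 90 -> 0
  PD: pen down
  RT 180: heading 0 -> 180
  -- iteration 3/5 --
  PU: pen up
  RT 90: heading 180 -> 90
  PD: pen down
  RT 180: heading 90 -> 270
  -- iteration 4/5 --
  PU: pen up
  RT 90: heading 270 -> 180
  PD: pen down
  RT 180: heading 180 -> 0
  -- iteration 5/5 --
  PU: pen up
  RT 90: heading 0 -> 270
  PD: pen down
  RT 180: heading 270 -> 90
]
PD: pen down
LT 180: heading 90 -> 270
Final: pos=(26,0), heading=270, 2 segment(s) drawn

Segment endpoints: x in {0, 6, 26}, y in {0}
xmin=0, ymin=0, xmax=26, ymax=0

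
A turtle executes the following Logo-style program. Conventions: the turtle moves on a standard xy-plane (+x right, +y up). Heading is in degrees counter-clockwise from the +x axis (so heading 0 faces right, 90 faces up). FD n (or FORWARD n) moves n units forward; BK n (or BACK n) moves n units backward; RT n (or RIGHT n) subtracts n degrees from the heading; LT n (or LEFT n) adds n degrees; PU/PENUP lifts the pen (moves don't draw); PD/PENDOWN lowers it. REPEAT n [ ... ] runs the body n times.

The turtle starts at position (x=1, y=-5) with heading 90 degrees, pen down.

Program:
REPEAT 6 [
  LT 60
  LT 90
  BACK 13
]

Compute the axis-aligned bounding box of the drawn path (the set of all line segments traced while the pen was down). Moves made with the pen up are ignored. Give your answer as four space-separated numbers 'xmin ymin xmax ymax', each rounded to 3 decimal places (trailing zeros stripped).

Answer: -3.758 -5 9.242 8

Derivation:
Executing turtle program step by step:
Start: pos=(1,-5), heading=90, pen down
REPEAT 6 [
  -- iteration 1/6 --
  LT 60: heading 90 -> 150
  LT 90: heading 150 -> 240
  BK 13: (1,-5) -> (7.5,6.258) [heading=240, draw]
  -- iteration 2/6 --
  LT 60: heading 240 -> 300
  LT 90: heading 300 -> 30
  BK 13: (7.5,6.258) -> (-3.758,-0.242) [heading=30, draw]
  -- iteration 3/6 --
  LT 60: heading 30 -> 90
  LT 90: heading 90 -> 180
  BK 13: (-3.758,-0.242) -> (9.242,-0.242) [heading=180, draw]
  -- iteration 4/6 --
  LT 60: heading 180 -> 240
  LT 90: heading 240 -> 330
  BK 13: (9.242,-0.242) -> (-2.017,6.258) [heading=330, draw]
  -- iteration 5/6 --
  LT 60: heading 330 -> 30
  LT 90: heading 30 -> 120
  BK 13: (-2.017,6.258) -> (4.483,-5) [heading=120, draw]
  -- iteration 6/6 --
  LT 60: heading 120 -> 180
  LT 90: heading 180 -> 270
  BK 13: (4.483,-5) -> (4.483,8) [heading=270, draw]
]
Final: pos=(4.483,8), heading=270, 6 segment(s) drawn

Segment endpoints: x in {-3.758, -2.017, 1, 4.483, 4.483, 7.5, 9.242}, y in {-5, -5, -0.242, -0.242, 6.258, 6.258, 8}
xmin=-3.758, ymin=-5, xmax=9.242, ymax=8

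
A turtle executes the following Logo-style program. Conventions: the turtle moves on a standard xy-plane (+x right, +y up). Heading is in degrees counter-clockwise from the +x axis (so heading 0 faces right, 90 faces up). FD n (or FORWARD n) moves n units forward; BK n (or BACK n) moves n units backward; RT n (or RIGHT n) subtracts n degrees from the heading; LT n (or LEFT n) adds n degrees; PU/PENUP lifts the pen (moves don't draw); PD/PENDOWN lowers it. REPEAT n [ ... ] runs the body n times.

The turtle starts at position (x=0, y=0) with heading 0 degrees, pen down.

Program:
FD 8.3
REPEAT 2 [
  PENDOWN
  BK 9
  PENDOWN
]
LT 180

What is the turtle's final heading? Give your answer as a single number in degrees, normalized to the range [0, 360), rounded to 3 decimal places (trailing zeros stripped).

Answer: 180

Derivation:
Executing turtle program step by step:
Start: pos=(0,0), heading=0, pen down
FD 8.3: (0,0) -> (8.3,0) [heading=0, draw]
REPEAT 2 [
  -- iteration 1/2 --
  PD: pen down
  BK 9: (8.3,0) -> (-0.7,0) [heading=0, draw]
  PD: pen down
  -- iteration 2/2 --
  PD: pen down
  BK 9: (-0.7,0) -> (-9.7,0) [heading=0, draw]
  PD: pen down
]
LT 180: heading 0 -> 180
Final: pos=(-9.7,0), heading=180, 3 segment(s) drawn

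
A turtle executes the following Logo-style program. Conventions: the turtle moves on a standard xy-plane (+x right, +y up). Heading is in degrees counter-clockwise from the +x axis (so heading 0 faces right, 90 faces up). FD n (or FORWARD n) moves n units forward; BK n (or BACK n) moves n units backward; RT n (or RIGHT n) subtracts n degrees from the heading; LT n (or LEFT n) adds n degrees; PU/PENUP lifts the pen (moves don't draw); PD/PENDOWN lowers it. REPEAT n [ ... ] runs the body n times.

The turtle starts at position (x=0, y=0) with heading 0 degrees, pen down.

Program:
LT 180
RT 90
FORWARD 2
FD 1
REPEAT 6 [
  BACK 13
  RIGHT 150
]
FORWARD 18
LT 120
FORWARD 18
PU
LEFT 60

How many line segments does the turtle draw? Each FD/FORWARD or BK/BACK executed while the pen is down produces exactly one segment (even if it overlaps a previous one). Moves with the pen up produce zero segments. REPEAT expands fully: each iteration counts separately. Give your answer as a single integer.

Answer: 10

Derivation:
Executing turtle program step by step:
Start: pos=(0,0), heading=0, pen down
LT 180: heading 0 -> 180
RT 90: heading 180 -> 90
FD 2: (0,0) -> (0,2) [heading=90, draw]
FD 1: (0,2) -> (0,3) [heading=90, draw]
REPEAT 6 [
  -- iteration 1/6 --
  BK 13: (0,3) -> (0,-10) [heading=90, draw]
  RT 150: heading 90 -> 300
  -- iteration 2/6 --
  BK 13: (0,-10) -> (-6.5,1.258) [heading=300, draw]
  RT 150: heading 300 -> 150
  -- iteration 3/6 --
  BK 13: (-6.5,1.258) -> (4.758,-5.242) [heading=150, draw]
  RT 150: heading 150 -> 0
  -- iteration 4/6 --
  BK 13: (4.758,-5.242) -> (-8.242,-5.242) [heading=0, draw]
  RT 150: heading 0 -> 210
  -- iteration 5/6 --
  BK 13: (-8.242,-5.242) -> (3.017,1.258) [heading=210, draw]
  RT 150: heading 210 -> 60
  -- iteration 6/6 --
  BK 13: (3.017,1.258) -> (-3.483,-10) [heading=60, draw]
  RT 150: heading 60 -> 270
]
FD 18: (-3.483,-10) -> (-3.483,-28) [heading=270, draw]
LT 120: heading 270 -> 30
FD 18: (-3.483,-28) -> (12.105,-19) [heading=30, draw]
PU: pen up
LT 60: heading 30 -> 90
Final: pos=(12.105,-19), heading=90, 10 segment(s) drawn
Segments drawn: 10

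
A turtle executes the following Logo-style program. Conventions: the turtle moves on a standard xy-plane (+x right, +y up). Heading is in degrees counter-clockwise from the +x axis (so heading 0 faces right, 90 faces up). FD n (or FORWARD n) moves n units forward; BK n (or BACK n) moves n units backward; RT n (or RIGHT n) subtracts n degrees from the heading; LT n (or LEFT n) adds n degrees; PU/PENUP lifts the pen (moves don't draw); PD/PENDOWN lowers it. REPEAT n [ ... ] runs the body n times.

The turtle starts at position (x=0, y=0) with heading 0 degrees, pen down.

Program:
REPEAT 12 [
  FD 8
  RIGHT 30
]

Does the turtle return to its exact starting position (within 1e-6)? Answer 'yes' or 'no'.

Answer: yes

Derivation:
Executing turtle program step by step:
Start: pos=(0,0), heading=0, pen down
REPEAT 12 [
  -- iteration 1/12 --
  FD 8: (0,0) -> (8,0) [heading=0, draw]
  RT 30: heading 0 -> 330
  -- iteration 2/12 --
  FD 8: (8,0) -> (14.928,-4) [heading=330, draw]
  RT 30: heading 330 -> 300
  -- iteration 3/12 --
  FD 8: (14.928,-4) -> (18.928,-10.928) [heading=300, draw]
  RT 30: heading 300 -> 270
  -- iteration 4/12 --
  FD 8: (18.928,-10.928) -> (18.928,-18.928) [heading=270, draw]
  RT 30: heading 270 -> 240
  -- iteration 5/12 --
  FD 8: (18.928,-18.928) -> (14.928,-25.856) [heading=240, draw]
  RT 30: heading 240 -> 210
  -- iteration 6/12 --
  FD 8: (14.928,-25.856) -> (8,-29.856) [heading=210, draw]
  RT 30: heading 210 -> 180
  -- iteration 7/12 --
  FD 8: (8,-29.856) -> (0,-29.856) [heading=180, draw]
  RT 30: heading 180 -> 150
  -- iteration 8/12 --
  FD 8: (0,-29.856) -> (-6.928,-25.856) [heading=150, draw]
  RT 30: heading 150 -> 120
  -- iteration 9/12 --
  FD 8: (-6.928,-25.856) -> (-10.928,-18.928) [heading=120, draw]
  RT 30: heading 120 -> 90
  -- iteration 10/12 --
  FD 8: (-10.928,-18.928) -> (-10.928,-10.928) [heading=90, draw]
  RT 30: heading 90 -> 60
  -- iteration 11/12 --
  FD 8: (-10.928,-10.928) -> (-6.928,-4) [heading=60, draw]
  RT 30: heading 60 -> 30
  -- iteration 12/12 --
  FD 8: (-6.928,-4) -> (0,0) [heading=30, draw]
  RT 30: heading 30 -> 0
]
Final: pos=(0,0), heading=0, 12 segment(s) drawn

Start position: (0, 0)
Final position: (0, 0)
Distance = 0; < 1e-6 -> CLOSED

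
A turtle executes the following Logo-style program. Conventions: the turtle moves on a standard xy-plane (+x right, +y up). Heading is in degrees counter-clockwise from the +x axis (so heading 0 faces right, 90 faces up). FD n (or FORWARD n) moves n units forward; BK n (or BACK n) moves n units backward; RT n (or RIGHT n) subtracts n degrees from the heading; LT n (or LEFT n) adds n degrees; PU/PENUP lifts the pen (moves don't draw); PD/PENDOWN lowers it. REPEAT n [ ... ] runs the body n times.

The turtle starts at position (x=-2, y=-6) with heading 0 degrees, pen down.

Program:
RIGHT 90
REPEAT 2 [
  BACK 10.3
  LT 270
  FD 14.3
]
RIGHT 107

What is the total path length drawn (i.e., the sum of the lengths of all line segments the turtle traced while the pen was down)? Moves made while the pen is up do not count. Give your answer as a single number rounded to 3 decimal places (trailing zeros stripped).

Executing turtle program step by step:
Start: pos=(-2,-6), heading=0, pen down
RT 90: heading 0 -> 270
REPEAT 2 [
  -- iteration 1/2 --
  BK 10.3: (-2,-6) -> (-2,4.3) [heading=270, draw]
  LT 270: heading 270 -> 180
  FD 14.3: (-2,4.3) -> (-16.3,4.3) [heading=180, draw]
  -- iteration 2/2 --
  BK 10.3: (-16.3,4.3) -> (-6,4.3) [heading=180, draw]
  LT 270: heading 180 -> 90
  FD 14.3: (-6,4.3) -> (-6,18.6) [heading=90, draw]
]
RT 107: heading 90 -> 343
Final: pos=(-6,18.6), heading=343, 4 segment(s) drawn

Segment lengths:
  seg 1: (-2,-6) -> (-2,4.3), length = 10.3
  seg 2: (-2,4.3) -> (-16.3,4.3), length = 14.3
  seg 3: (-16.3,4.3) -> (-6,4.3), length = 10.3
  seg 4: (-6,4.3) -> (-6,18.6), length = 14.3
Total = 49.2

Answer: 49.2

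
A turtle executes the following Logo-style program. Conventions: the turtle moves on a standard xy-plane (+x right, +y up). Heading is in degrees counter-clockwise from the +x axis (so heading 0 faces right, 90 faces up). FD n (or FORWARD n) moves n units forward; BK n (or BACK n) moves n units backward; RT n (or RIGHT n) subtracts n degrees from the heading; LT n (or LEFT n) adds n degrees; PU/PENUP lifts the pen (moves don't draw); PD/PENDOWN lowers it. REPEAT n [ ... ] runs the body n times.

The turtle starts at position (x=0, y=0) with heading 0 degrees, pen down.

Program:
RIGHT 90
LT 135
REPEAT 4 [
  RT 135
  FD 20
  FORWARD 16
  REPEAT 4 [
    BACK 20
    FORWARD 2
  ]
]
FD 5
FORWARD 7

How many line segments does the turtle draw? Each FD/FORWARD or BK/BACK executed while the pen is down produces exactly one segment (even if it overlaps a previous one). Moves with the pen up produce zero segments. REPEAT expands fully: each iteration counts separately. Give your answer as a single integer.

Answer: 42

Derivation:
Executing turtle program step by step:
Start: pos=(0,0), heading=0, pen down
RT 90: heading 0 -> 270
LT 135: heading 270 -> 45
REPEAT 4 [
  -- iteration 1/4 --
  RT 135: heading 45 -> 270
  FD 20: (0,0) -> (0,-20) [heading=270, draw]
  FD 16: (0,-20) -> (0,-36) [heading=270, draw]
  REPEAT 4 [
    -- iteration 1/4 --
    BK 20: (0,-36) -> (0,-16) [heading=270, draw]
    FD 2: (0,-16) -> (0,-18) [heading=270, draw]
    -- iteration 2/4 --
    BK 20: (0,-18) -> (0,2) [heading=270, draw]
    FD 2: (0,2) -> (0,0) [heading=270, draw]
    -- iteration 3/4 --
    BK 20: (0,0) -> (0,20) [heading=270, draw]
    FD 2: (0,20) -> (0,18) [heading=270, draw]
    -- iteration 4/4 --
    BK 20: (0,18) -> (0,38) [heading=270, draw]
    FD 2: (0,38) -> (0,36) [heading=270, draw]
  ]
  -- iteration 2/4 --
  RT 135: heading 270 -> 135
  FD 20: (0,36) -> (-14.142,50.142) [heading=135, draw]
  FD 16: (-14.142,50.142) -> (-25.456,61.456) [heading=135, draw]
  REPEAT 4 [
    -- iteration 1/4 --
    BK 20: (-25.456,61.456) -> (-11.314,47.314) [heading=135, draw]
    FD 2: (-11.314,47.314) -> (-12.728,48.728) [heading=135, draw]
    -- iteration 2/4 --
    BK 20: (-12.728,48.728) -> (1.414,34.586) [heading=135, draw]
    FD 2: (1.414,34.586) -> (0,36) [heading=135, draw]
    -- iteration 3/4 --
    BK 20: (0,36) -> (14.142,21.858) [heading=135, draw]
    FD 2: (14.142,21.858) -> (12.728,23.272) [heading=135, draw]
    -- iteration 4/4 --
    BK 20: (12.728,23.272) -> (26.87,9.13) [heading=135, draw]
    FD 2: (26.87,9.13) -> (25.456,10.544) [heading=135, draw]
  ]
  -- iteration 3/4 --
  RT 135: heading 135 -> 0
  FD 20: (25.456,10.544) -> (45.456,10.544) [heading=0, draw]
  FD 16: (45.456,10.544) -> (61.456,10.544) [heading=0, draw]
  REPEAT 4 [
    -- iteration 1/4 --
    BK 20: (61.456,10.544) -> (41.456,10.544) [heading=0, draw]
    FD 2: (41.456,10.544) -> (43.456,10.544) [heading=0, draw]
    -- iteration 2/4 --
    BK 20: (43.456,10.544) -> (23.456,10.544) [heading=0, draw]
    FD 2: (23.456,10.544) -> (25.456,10.544) [heading=0, draw]
    -- iteration 3/4 --
    BK 20: (25.456,10.544) -> (5.456,10.544) [heading=0, draw]
    FD 2: (5.456,10.544) -> (7.456,10.544) [heading=0, draw]
    -- iteration 4/4 --
    BK 20: (7.456,10.544) -> (-12.544,10.544) [heading=0, draw]
    FD 2: (-12.544,10.544) -> (-10.544,10.544) [heading=0, draw]
  ]
  -- iteration 4/4 --
  RT 135: heading 0 -> 225
  FD 20: (-10.544,10.544) -> (-24.686,-3.598) [heading=225, draw]
  FD 16: (-24.686,-3.598) -> (-36,-14.912) [heading=225, draw]
  REPEAT 4 [
    -- iteration 1/4 --
    BK 20: (-36,-14.912) -> (-21.858,-0.77) [heading=225, draw]
    FD 2: (-21.858,-0.77) -> (-23.272,-2.184) [heading=225, draw]
    -- iteration 2/4 --
    BK 20: (-23.272,-2.184) -> (-9.13,11.958) [heading=225, draw]
    FD 2: (-9.13,11.958) -> (-10.544,10.544) [heading=225, draw]
    -- iteration 3/4 --
    BK 20: (-10.544,10.544) -> (3.598,24.686) [heading=225, draw]
    FD 2: (3.598,24.686) -> (2.184,23.272) [heading=225, draw]
    -- iteration 4/4 --
    BK 20: (2.184,23.272) -> (16.326,37.414) [heading=225, draw]
    FD 2: (16.326,37.414) -> (14.912,36) [heading=225, draw]
  ]
]
FD 5: (14.912,36) -> (11.376,32.464) [heading=225, draw]
FD 7: (11.376,32.464) -> (6.426,27.515) [heading=225, draw]
Final: pos=(6.426,27.515), heading=225, 42 segment(s) drawn
Segments drawn: 42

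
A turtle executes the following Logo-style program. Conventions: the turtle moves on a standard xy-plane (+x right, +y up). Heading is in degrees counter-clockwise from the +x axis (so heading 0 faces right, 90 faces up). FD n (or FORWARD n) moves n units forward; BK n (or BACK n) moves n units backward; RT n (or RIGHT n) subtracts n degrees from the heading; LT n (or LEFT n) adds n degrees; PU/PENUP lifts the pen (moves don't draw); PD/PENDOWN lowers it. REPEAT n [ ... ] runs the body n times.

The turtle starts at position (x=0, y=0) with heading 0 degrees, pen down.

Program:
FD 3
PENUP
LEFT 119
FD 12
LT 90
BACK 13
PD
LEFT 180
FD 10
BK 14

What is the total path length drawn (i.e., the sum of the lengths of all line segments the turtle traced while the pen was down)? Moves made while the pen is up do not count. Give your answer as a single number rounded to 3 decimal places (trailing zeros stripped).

Executing turtle program step by step:
Start: pos=(0,0), heading=0, pen down
FD 3: (0,0) -> (3,0) [heading=0, draw]
PU: pen up
LT 119: heading 0 -> 119
FD 12: (3,0) -> (-2.818,10.495) [heading=119, move]
LT 90: heading 119 -> 209
BK 13: (-2.818,10.495) -> (8.552,16.798) [heading=209, move]
PD: pen down
LT 180: heading 209 -> 29
FD 10: (8.552,16.798) -> (17.299,21.646) [heading=29, draw]
BK 14: (17.299,21.646) -> (5.054,14.859) [heading=29, draw]
Final: pos=(5.054,14.859), heading=29, 3 segment(s) drawn

Segment lengths:
  seg 1: (0,0) -> (3,0), length = 3
  seg 2: (8.552,16.798) -> (17.299,21.646), length = 10
  seg 3: (17.299,21.646) -> (5.054,14.859), length = 14
Total = 27

Answer: 27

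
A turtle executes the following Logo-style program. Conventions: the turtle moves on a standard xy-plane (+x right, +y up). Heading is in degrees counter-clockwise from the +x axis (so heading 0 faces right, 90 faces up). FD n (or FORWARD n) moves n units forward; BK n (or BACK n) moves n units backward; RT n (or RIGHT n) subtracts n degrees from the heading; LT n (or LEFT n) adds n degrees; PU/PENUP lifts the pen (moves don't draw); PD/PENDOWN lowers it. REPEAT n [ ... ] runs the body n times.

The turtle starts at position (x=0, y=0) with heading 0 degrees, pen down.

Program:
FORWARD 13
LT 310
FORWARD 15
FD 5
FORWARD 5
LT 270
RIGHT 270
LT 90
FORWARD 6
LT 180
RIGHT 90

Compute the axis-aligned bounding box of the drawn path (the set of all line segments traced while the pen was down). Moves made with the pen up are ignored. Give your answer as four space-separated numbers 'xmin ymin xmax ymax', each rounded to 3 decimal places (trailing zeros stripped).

Answer: 0 -19.151 33.666 0

Derivation:
Executing turtle program step by step:
Start: pos=(0,0), heading=0, pen down
FD 13: (0,0) -> (13,0) [heading=0, draw]
LT 310: heading 0 -> 310
FD 15: (13,0) -> (22.642,-11.491) [heading=310, draw]
FD 5: (22.642,-11.491) -> (25.856,-15.321) [heading=310, draw]
FD 5: (25.856,-15.321) -> (29.07,-19.151) [heading=310, draw]
LT 270: heading 310 -> 220
RT 270: heading 220 -> 310
LT 90: heading 310 -> 40
FD 6: (29.07,-19.151) -> (33.666,-15.294) [heading=40, draw]
LT 180: heading 40 -> 220
RT 90: heading 220 -> 130
Final: pos=(33.666,-15.294), heading=130, 5 segment(s) drawn

Segment endpoints: x in {0, 13, 22.642, 25.856, 29.07, 33.666}, y in {-19.151, -15.321, -15.294, -11.491, 0}
xmin=0, ymin=-19.151, xmax=33.666, ymax=0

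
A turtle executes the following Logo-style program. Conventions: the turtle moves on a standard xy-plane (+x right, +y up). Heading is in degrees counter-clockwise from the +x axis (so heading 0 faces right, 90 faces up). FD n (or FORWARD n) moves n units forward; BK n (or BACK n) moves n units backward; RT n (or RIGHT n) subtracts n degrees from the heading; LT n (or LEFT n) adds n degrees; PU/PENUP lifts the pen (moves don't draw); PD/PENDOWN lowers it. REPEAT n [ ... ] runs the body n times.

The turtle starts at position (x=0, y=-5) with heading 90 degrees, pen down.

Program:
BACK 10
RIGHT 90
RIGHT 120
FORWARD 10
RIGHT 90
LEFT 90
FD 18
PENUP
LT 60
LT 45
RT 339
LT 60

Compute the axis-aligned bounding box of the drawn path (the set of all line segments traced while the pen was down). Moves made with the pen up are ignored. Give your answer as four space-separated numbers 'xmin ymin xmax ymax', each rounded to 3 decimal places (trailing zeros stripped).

Executing turtle program step by step:
Start: pos=(0,-5), heading=90, pen down
BK 10: (0,-5) -> (0,-15) [heading=90, draw]
RT 90: heading 90 -> 0
RT 120: heading 0 -> 240
FD 10: (0,-15) -> (-5,-23.66) [heading=240, draw]
RT 90: heading 240 -> 150
LT 90: heading 150 -> 240
FD 18: (-5,-23.66) -> (-14,-39.249) [heading=240, draw]
PU: pen up
LT 60: heading 240 -> 300
LT 45: heading 300 -> 345
RT 339: heading 345 -> 6
LT 60: heading 6 -> 66
Final: pos=(-14,-39.249), heading=66, 3 segment(s) drawn

Segment endpoints: x in {-14, -5, 0, 0}, y in {-39.249, -23.66, -15, -5}
xmin=-14, ymin=-39.249, xmax=0, ymax=-5

Answer: -14 -39.249 0 -5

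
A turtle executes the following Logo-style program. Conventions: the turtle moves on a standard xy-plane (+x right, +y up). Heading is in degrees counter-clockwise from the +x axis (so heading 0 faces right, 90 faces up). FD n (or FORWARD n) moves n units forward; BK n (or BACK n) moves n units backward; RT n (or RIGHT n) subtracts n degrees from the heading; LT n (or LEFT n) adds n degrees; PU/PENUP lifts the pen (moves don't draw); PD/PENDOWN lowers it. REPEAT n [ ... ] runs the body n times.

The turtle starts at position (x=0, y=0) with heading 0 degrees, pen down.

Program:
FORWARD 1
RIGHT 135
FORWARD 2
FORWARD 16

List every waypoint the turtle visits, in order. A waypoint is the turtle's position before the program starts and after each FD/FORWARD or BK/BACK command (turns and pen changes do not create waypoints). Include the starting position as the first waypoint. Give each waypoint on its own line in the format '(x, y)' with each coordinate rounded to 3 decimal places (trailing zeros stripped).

Answer: (0, 0)
(1, 0)
(-0.414, -1.414)
(-11.728, -12.728)

Derivation:
Executing turtle program step by step:
Start: pos=(0,0), heading=0, pen down
FD 1: (0,0) -> (1,0) [heading=0, draw]
RT 135: heading 0 -> 225
FD 2: (1,0) -> (-0.414,-1.414) [heading=225, draw]
FD 16: (-0.414,-1.414) -> (-11.728,-12.728) [heading=225, draw]
Final: pos=(-11.728,-12.728), heading=225, 3 segment(s) drawn
Waypoints (4 total):
(0, 0)
(1, 0)
(-0.414, -1.414)
(-11.728, -12.728)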